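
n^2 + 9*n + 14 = (n + 2)*(n + 7)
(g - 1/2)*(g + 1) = g^2 + g/2 - 1/2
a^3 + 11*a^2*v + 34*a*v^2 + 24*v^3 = (a + v)*(a + 4*v)*(a + 6*v)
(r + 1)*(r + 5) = r^2 + 6*r + 5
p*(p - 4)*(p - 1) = p^3 - 5*p^2 + 4*p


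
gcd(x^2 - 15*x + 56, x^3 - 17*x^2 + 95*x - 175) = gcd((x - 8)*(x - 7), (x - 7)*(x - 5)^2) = x - 7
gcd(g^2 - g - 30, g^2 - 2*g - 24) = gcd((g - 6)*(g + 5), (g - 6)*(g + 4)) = g - 6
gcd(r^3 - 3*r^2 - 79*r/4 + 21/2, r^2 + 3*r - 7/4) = r^2 + 3*r - 7/4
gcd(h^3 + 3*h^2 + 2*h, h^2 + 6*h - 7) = 1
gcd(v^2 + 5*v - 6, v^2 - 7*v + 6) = v - 1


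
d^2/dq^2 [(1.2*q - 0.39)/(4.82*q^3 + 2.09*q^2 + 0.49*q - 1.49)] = (167.27328*q^5 - 36.196272*q^4 - 58.045392*q^3 + 87.669954*q^2 + 3.219714*q - 0.864036)/(111.980168*q^9 + 145.667148*q^8 + 97.314354*q^7 - 65.102527*q^6 - 80.166819*q^5 - 39.134472*q^4 + 23.064841*q^3 + 12.84678*q^2 + 3.263547*q - 3.307949)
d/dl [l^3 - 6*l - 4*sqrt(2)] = 3*l^2 - 6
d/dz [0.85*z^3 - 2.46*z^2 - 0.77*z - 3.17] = 2.55*z^2 - 4.92*z - 0.77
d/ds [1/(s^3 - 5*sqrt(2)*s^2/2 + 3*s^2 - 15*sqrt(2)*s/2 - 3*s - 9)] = 2*(-6*s^2 - 12*s + 10*sqrt(2)*s + 6 + 15*sqrt(2))/(-2*s^3 - 6*s^2 + 5*sqrt(2)*s^2 + 6*s + 15*sqrt(2)*s + 18)^2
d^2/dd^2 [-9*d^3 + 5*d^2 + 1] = 10 - 54*d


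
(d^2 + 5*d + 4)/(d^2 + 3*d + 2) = (d + 4)/(d + 2)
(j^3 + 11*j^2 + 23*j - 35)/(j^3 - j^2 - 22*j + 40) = (j^2 + 6*j - 7)/(j^2 - 6*j + 8)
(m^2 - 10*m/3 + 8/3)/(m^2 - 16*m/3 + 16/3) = (m - 2)/(m - 4)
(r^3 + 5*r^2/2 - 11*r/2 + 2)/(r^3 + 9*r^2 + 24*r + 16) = (2*r^2 - 3*r + 1)/(2*(r^2 + 5*r + 4))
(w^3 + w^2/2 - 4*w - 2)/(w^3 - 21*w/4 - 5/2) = 2*(w - 2)/(2*w - 5)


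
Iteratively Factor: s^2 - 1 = (s - 1)*(s + 1)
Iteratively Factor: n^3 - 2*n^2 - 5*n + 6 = (n - 1)*(n^2 - n - 6) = (n - 3)*(n - 1)*(n + 2)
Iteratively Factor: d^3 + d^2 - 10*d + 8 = (d + 4)*(d^2 - 3*d + 2) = (d - 2)*(d + 4)*(d - 1)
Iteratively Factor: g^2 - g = (g - 1)*(g)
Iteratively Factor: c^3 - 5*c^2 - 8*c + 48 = (c - 4)*(c^2 - c - 12) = (c - 4)^2*(c + 3)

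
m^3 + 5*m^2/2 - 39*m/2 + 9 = (m - 3)*(m - 1/2)*(m + 6)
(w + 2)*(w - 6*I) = w^2 + 2*w - 6*I*w - 12*I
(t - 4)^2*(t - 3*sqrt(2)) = t^3 - 8*t^2 - 3*sqrt(2)*t^2 + 16*t + 24*sqrt(2)*t - 48*sqrt(2)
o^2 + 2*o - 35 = (o - 5)*(o + 7)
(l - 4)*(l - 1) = l^2 - 5*l + 4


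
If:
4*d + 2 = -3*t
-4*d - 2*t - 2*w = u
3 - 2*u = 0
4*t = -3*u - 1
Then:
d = 17/32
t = -11/8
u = 3/2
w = -7/16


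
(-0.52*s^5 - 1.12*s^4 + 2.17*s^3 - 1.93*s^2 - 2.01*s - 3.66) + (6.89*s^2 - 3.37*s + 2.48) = -0.52*s^5 - 1.12*s^4 + 2.17*s^3 + 4.96*s^2 - 5.38*s - 1.18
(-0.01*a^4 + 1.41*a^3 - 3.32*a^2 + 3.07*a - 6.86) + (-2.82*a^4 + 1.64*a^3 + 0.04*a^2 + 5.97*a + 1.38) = -2.83*a^4 + 3.05*a^3 - 3.28*a^2 + 9.04*a - 5.48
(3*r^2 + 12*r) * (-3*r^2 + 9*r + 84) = -9*r^4 - 9*r^3 + 360*r^2 + 1008*r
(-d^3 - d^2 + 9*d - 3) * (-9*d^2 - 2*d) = 9*d^5 + 11*d^4 - 79*d^3 + 9*d^2 + 6*d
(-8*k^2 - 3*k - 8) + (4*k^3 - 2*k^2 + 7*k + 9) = 4*k^3 - 10*k^2 + 4*k + 1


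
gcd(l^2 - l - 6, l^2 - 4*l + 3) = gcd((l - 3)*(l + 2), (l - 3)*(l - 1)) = l - 3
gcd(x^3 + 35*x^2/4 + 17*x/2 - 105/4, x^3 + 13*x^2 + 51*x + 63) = x^2 + 10*x + 21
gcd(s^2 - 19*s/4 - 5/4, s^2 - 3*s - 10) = s - 5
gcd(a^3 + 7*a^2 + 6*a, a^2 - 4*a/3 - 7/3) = a + 1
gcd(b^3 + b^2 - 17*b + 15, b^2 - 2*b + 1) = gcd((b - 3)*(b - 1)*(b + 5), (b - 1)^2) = b - 1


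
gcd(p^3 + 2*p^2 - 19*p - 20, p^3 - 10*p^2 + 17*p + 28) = p^2 - 3*p - 4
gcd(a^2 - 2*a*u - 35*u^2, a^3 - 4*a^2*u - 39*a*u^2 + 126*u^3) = -a + 7*u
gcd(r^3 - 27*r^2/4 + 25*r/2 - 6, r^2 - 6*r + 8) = r^2 - 6*r + 8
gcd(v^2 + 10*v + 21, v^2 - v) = 1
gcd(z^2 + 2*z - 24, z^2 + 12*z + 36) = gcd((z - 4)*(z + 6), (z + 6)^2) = z + 6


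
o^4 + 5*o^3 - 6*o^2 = o^2*(o - 1)*(o + 6)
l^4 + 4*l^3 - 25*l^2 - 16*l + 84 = (l - 3)*(l - 2)*(l + 2)*(l + 7)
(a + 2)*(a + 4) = a^2 + 6*a + 8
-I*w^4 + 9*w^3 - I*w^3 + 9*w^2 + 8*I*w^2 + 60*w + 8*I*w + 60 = (w - 2*I)*(w + 5*I)*(w + 6*I)*(-I*w - I)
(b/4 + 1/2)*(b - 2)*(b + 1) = b^3/4 + b^2/4 - b - 1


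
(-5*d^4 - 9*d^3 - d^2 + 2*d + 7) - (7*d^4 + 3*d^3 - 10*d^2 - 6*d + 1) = -12*d^4 - 12*d^3 + 9*d^2 + 8*d + 6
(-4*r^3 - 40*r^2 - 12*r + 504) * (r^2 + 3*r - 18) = -4*r^5 - 52*r^4 - 60*r^3 + 1188*r^2 + 1728*r - 9072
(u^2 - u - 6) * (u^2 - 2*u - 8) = u^4 - 3*u^3 - 12*u^2 + 20*u + 48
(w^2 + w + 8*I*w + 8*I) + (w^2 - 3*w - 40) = 2*w^2 - 2*w + 8*I*w - 40 + 8*I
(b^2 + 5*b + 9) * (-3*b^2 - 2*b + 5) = -3*b^4 - 17*b^3 - 32*b^2 + 7*b + 45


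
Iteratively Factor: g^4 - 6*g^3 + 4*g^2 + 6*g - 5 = (g - 5)*(g^3 - g^2 - g + 1) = (g - 5)*(g - 1)*(g^2 - 1) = (g - 5)*(g - 1)^2*(g + 1)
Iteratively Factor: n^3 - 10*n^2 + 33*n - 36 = (n - 3)*(n^2 - 7*n + 12) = (n - 4)*(n - 3)*(n - 3)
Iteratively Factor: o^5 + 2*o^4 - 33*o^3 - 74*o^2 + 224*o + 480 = (o - 3)*(o^4 + 5*o^3 - 18*o^2 - 128*o - 160) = (o - 3)*(o + 2)*(o^3 + 3*o^2 - 24*o - 80) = (o - 5)*(o - 3)*(o + 2)*(o^2 + 8*o + 16) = (o - 5)*(o - 3)*(o + 2)*(o + 4)*(o + 4)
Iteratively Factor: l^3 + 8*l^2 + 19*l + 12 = (l + 3)*(l^2 + 5*l + 4) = (l + 1)*(l + 3)*(l + 4)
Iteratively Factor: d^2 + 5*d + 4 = (d + 4)*(d + 1)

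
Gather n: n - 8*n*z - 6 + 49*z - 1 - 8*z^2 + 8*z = n*(1 - 8*z) - 8*z^2 + 57*z - 7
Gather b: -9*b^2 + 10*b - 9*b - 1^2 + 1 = -9*b^2 + b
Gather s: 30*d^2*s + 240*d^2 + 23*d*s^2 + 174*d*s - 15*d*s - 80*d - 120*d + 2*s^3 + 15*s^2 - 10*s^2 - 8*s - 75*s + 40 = 240*d^2 - 200*d + 2*s^3 + s^2*(23*d + 5) + s*(30*d^2 + 159*d - 83) + 40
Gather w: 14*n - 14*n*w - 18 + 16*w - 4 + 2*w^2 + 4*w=14*n + 2*w^2 + w*(20 - 14*n) - 22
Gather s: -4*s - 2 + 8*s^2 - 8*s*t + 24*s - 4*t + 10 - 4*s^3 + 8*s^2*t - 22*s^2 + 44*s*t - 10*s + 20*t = -4*s^3 + s^2*(8*t - 14) + s*(36*t + 10) + 16*t + 8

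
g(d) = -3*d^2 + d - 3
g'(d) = 1 - 6*d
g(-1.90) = -15.73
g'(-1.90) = 12.40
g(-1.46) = -10.85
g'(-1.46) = 9.76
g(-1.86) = -15.24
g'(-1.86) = 12.16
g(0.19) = -2.92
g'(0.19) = -0.14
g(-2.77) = -28.79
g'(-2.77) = 17.62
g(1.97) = -12.67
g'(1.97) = -10.82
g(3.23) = -31.07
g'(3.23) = -18.38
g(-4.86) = -78.72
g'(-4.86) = 30.16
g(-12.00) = -447.00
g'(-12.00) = 73.00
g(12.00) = -423.00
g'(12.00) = -71.00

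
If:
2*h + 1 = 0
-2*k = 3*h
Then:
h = -1/2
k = 3/4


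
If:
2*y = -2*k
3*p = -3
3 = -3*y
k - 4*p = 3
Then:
No Solution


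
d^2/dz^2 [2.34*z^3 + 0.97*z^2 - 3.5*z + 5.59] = 14.04*z + 1.94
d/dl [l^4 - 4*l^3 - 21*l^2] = 2*l*(2*l^2 - 6*l - 21)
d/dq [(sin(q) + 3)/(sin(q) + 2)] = -cos(q)/(sin(q) + 2)^2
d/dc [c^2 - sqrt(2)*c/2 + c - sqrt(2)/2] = 2*c - sqrt(2)/2 + 1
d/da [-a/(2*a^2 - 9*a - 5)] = (2*a^2 + 5)/(4*a^4 - 36*a^3 + 61*a^2 + 90*a + 25)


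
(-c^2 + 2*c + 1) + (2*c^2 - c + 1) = c^2 + c + 2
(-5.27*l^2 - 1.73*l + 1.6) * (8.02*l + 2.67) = -42.2654*l^3 - 27.9455*l^2 + 8.2129*l + 4.272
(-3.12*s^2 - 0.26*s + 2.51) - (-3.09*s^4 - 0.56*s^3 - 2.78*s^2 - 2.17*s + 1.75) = 3.09*s^4 + 0.56*s^3 - 0.34*s^2 + 1.91*s + 0.76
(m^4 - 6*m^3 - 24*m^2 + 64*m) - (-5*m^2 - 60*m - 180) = m^4 - 6*m^3 - 19*m^2 + 124*m + 180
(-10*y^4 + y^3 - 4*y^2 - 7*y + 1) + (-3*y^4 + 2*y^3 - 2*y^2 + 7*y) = -13*y^4 + 3*y^3 - 6*y^2 + 1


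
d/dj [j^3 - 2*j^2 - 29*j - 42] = 3*j^2 - 4*j - 29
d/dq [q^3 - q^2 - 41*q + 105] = 3*q^2 - 2*q - 41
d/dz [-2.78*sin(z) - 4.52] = -2.78*cos(z)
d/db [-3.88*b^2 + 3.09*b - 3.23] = 3.09 - 7.76*b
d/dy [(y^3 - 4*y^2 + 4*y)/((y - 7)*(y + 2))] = (y^4 - 10*y^3 - 26*y^2 + 112*y - 56)/(y^4 - 10*y^3 - 3*y^2 + 140*y + 196)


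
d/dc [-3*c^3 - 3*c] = -9*c^2 - 3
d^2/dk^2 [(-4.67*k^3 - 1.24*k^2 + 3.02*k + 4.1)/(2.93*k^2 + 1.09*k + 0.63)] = (-5.6843418860808e-14*k^5 + 5.6843418860808e-14*k^4 + 65.917024*k^3 + 205.680702*k^2 + 33.996174*k - 10.52594)/(25.153757*k^6 + 28.072623*k^5 + 26.66886*k^4 + 13.367215*k^3 + 5.73426*k^2 + 1.297863*k + 0.250047)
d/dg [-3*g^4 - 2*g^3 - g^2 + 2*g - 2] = -12*g^3 - 6*g^2 - 2*g + 2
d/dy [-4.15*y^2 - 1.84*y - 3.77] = -8.3*y - 1.84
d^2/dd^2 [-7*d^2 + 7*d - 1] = -14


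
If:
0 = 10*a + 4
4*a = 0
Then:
No Solution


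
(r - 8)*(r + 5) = r^2 - 3*r - 40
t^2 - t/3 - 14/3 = (t - 7/3)*(t + 2)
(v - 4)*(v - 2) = v^2 - 6*v + 8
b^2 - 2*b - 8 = (b - 4)*(b + 2)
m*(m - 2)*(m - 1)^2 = m^4 - 4*m^3 + 5*m^2 - 2*m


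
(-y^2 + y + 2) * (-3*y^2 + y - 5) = 3*y^4 - 4*y^3 - 3*y - 10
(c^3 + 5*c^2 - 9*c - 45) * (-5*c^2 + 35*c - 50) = -5*c^5 + 10*c^4 + 170*c^3 - 340*c^2 - 1125*c + 2250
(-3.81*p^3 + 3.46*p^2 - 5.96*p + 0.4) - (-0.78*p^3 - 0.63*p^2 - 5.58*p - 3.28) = -3.03*p^3 + 4.09*p^2 - 0.38*p + 3.68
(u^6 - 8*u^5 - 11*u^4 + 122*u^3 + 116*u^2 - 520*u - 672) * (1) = u^6 - 8*u^5 - 11*u^4 + 122*u^3 + 116*u^2 - 520*u - 672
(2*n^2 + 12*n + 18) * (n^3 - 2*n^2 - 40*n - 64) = 2*n^5 + 8*n^4 - 86*n^3 - 644*n^2 - 1488*n - 1152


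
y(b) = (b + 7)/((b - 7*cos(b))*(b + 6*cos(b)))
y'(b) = (b + 7)*(6*sin(b) - 1)/((b - 7*cos(b))*(b + 6*cos(b))^2) + (b + 7)*(-7*sin(b) - 1)/((b - 7*cos(b))^2*(b + 6*cos(b))) + 1/((b - 7*cos(b))*(b + 6*cos(b))) = (-b^2*sin(b) - b^2 - 7*b*sin(b) - 42*b*sin(2*b) - 14*b - 294*sin(2*b) + 7*cos(b) - 21*cos(2*b) - 21)/((b - 7*cos(b))^2*(b + 6*cos(b))^2)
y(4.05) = 3.67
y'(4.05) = -56.17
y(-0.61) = -0.23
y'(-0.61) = 0.31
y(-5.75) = 0.18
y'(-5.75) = -0.42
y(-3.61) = -0.14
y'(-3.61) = 0.21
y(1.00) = -0.68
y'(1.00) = -2.41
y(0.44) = -0.22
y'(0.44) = -0.23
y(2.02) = -3.04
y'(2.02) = 26.97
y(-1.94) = -2.10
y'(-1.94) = -23.63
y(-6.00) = 0.33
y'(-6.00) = -0.53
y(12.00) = 0.18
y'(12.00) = 0.05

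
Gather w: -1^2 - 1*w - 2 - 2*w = -3*w - 3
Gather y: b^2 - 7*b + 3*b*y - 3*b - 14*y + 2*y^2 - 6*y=b^2 - 10*b + 2*y^2 + y*(3*b - 20)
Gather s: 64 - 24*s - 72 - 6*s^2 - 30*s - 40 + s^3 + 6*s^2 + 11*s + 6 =s^3 - 43*s - 42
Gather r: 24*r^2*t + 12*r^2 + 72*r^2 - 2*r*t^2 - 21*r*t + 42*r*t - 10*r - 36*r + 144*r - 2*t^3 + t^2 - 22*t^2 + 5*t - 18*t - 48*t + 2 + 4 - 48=r^2*(24*t + 84) + r*(-2*t^2 + 21*t + 98) - 2*t^3 - 21*t^2 - 61*t - 42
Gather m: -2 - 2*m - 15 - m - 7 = -3*m - 24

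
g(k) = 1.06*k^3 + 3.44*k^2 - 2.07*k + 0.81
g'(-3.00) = 5.91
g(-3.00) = 9.36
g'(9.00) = 317.43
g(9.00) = 1033.56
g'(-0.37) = -4.18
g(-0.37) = 1.99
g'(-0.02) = -2.21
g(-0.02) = 0.85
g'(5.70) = 140.46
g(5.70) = 297.08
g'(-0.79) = -5.52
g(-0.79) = 4.07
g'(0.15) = -0.97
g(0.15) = 0.58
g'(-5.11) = 45.81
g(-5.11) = -40.23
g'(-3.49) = 12.65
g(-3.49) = 4.87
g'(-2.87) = 4.38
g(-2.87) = 10.03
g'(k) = 3.18*k^2 + 6.88*k - 2.07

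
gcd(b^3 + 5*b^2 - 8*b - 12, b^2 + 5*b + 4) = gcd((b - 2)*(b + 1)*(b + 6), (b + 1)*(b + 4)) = b + 1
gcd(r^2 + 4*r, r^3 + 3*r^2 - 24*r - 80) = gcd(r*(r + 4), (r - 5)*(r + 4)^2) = r + 4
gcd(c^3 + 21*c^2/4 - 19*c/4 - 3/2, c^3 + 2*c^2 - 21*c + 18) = c^2 + 5*c - 6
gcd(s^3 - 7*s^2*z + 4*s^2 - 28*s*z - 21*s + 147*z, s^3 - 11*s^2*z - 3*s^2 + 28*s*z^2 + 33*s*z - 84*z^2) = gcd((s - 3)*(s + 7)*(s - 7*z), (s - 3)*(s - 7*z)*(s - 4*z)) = -s^2 + 7*s*z + 3*s - 21*z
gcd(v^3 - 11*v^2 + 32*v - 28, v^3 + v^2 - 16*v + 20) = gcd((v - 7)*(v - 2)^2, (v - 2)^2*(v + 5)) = v^2 - 4*v + 4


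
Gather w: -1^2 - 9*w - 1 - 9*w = -18*w - 2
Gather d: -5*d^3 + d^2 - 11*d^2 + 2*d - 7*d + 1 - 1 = -5*d^3 - 10*d^2 - 5*d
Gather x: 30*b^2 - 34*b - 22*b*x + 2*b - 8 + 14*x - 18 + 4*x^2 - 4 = 30*b^2 - 32*b + 4*x^2 + x*(14 - 22*b) - 30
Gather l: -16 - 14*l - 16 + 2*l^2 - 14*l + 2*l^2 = 4*l^2 - 28*l - 32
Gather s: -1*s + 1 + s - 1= 0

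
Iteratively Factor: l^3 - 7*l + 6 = (l + 3)*(l^2 - 3*l + 2) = (l - 1)*(l + 3)*(l - 2)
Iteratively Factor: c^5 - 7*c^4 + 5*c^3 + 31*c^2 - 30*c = (c - 3)*(c^4 - 4*c^3 - 7*c^2 + 10*c) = c*(c - 3)*(c^3 - 4*c^2 - 7*c + 10) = c*(c - 3)*(c - 1)*(c^2 - 3*c - 10) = c*(c - 5)*(c - 3)*(c - 1)*(c + 2)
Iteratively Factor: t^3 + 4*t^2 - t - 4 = (t - 1)*(t^2 + 5*t + 4) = (t - 1)*(t + 1)*(t + 4)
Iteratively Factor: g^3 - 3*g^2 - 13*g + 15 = (g - 5)*(g^2 + 2*g - 3) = (g - 5)*(g - 1)*(g + 3)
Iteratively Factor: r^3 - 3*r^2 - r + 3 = (r - 3)*(r^2 - 1) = (r - 3)*(r + 1)*(r - 1)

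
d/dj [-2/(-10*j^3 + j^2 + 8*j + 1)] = 4*(-15*j^2 + j + 4)/(-10*j^3 + j^2 + 8*j + 1)^2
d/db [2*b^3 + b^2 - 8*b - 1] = 6*b^2 + 2*b - 8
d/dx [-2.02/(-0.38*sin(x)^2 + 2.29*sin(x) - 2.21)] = (4.6258 - 1.5352*sin(x))*cos(x)/(0.38*sin(x)^2 - 2.29*sin(x) + 2.21)^2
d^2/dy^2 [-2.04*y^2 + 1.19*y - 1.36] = -4.08000000000000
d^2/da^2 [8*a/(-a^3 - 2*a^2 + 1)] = 16*a*(-a^2*(3*a + 4)^2 + 6*(a + 1)*(a^3 + 2*a^2 - 1))/(a^3 + 2*a^2 - 1)^3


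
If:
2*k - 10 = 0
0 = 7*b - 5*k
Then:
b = 25/7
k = 5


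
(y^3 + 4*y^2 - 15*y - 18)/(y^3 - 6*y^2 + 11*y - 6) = (y^2 + 7*y + 6)/(y^2 - 3*y + 2)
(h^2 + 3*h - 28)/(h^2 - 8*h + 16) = (h + 7)/(h - 4)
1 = 1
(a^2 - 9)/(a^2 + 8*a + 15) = (a - 3)/(a + 5)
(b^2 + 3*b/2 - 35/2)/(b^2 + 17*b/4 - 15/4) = 2*(2*b - 7)/(4*b - 3)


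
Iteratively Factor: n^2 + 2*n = (n + 2)*(n)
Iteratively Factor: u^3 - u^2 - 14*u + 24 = (u - 2)*(u^2 + u - 12) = (u - 2)*(u + 4)*(u - 3)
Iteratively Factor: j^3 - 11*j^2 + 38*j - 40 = (j - 4)*(j^2 - 7*j + 10) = (j - 4)*(j - 2)*(j - 5)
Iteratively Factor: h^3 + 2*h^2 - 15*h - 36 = (h + 3)*(h^2 - h - 12) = (h - 4)*(h + 3)*(h + 3)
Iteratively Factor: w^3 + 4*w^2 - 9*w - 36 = (w - 3)*(w^2 + 7*w + 12) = (w - 3)*(w + 3)*(w + 4)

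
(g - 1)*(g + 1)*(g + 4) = g^3 + 4*g^2 - g - 4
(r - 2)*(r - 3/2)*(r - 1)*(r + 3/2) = r^4 - 3*r^3 - r^2/4 + 27*r/4 - 9/2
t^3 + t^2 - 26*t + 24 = (t - 4)*(t - 1)*(t + 6)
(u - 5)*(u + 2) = u^2 - 3*u - 10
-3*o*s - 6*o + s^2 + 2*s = (-3*o + s)*(s + 2)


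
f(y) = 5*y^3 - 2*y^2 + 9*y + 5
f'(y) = 15*y^2 - 4*y + 9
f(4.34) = 415.12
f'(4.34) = 274.17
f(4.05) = 340.80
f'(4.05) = 238.84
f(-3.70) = -308.94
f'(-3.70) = 229.15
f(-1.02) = -11.57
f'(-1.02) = 28.69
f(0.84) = 14.11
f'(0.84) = 16.22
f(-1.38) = -24.37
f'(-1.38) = 43.09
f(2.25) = 72.08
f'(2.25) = 75.94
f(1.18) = 21.05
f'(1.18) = 25.17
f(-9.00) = -3883.00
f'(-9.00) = 1260.00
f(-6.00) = -1201.00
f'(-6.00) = 573.00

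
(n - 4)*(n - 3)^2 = n^3 - 10*n^2 + 33*n - 36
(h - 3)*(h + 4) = h^2 + h - 12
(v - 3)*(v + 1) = v^2 - 2*v - 3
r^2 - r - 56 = (r - 8)*(r + 7)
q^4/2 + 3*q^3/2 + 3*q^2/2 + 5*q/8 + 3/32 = (q/2 + 1/4)*(q + 1/2)^2*(q + 3/2)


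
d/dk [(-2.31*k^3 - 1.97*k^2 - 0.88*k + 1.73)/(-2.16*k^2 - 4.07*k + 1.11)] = (4.9896*k^4 + 18.8034*k^3 - 1.5752*k^2 + 3.1002*k + 6.0643)/(4.6656*k^4 + 17.5824*k^3 + 11.7697*k^2 - 9.0354*k + 1.2321)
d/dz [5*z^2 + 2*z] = 10*z + 2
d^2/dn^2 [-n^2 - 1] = -2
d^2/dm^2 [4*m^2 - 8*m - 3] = 8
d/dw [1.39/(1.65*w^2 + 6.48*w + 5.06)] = (-4.587*w - 9.0072)/(1.65*w^2 + 6.48*w + 5.06)^2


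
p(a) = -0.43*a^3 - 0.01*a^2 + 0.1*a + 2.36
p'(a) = -1.29*a^2 - 0.02*a + 0.1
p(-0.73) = 2.45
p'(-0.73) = -0.57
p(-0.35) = 2.34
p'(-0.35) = -0.05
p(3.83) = -21.56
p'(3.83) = -18.90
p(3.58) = -17.14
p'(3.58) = -16.50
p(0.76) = 2.24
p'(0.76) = -0.66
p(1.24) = 1.65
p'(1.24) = -1.91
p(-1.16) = 2.90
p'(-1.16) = -1.61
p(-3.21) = 16.16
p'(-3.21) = -13.13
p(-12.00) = 742.76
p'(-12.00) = -185.42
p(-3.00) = 13.58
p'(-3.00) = -11.45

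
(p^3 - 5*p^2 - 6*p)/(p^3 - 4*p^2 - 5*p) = (p - 6)/(p - 5)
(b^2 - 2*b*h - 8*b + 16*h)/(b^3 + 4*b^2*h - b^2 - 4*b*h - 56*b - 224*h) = (b - 2*h)/(b^2 + 4*b*h + 7*b + 28*h)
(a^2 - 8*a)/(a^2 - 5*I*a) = (a - 8)/(a - 5*I)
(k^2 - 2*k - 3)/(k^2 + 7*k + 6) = (k - 3)/(k + 6)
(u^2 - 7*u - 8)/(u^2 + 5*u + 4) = (u - 8)/(u + 4)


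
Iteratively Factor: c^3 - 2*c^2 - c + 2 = (c + 1)*(c^2 - 3*c + 2) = (c - 2)*(c + 1)*(c - 1)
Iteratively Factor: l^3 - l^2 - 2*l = (l + 1)*(l^2 - 2*l) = l*(l + 1)*(l - 2)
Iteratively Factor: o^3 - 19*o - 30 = (o + 2)*(o^2 - 2*o - 15) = (o - 5)*(o + 2)*(o + 3)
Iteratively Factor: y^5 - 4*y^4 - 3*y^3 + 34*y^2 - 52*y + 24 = (y - 2)*(y^4 - 2*y^3 - 7*y^2 + 20*y - 12) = (y - 2)^2*(y^3 - 7*y + 6) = (y - 2)^3*(y^2 + 2*y - 3) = (y - 2)^3*(y - 1)*(y + 3)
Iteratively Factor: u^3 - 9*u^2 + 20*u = (u)*(u^2 - 9*u + 20) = u*(u - 5)*(u - 4)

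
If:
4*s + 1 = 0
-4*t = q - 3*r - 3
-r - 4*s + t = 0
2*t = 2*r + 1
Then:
No Solution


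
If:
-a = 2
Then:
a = -2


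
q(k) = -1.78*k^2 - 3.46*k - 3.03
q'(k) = -3.56*k - 3.46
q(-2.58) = -5.95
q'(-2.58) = 5.72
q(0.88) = -7.45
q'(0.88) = -6.59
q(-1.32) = -1.56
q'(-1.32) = 1.24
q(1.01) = -8.34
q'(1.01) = -7.06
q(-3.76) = -15.19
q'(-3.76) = 9.93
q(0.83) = -7.13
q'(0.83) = -6.41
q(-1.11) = -1.38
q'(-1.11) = 0.49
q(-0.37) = -1.99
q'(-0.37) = -2.14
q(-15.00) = -351.63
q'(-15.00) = 49.94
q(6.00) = -87.87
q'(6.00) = -24.82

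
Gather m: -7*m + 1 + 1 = 2 - 7*m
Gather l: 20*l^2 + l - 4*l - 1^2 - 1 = 20*l^2 - 3*l - 2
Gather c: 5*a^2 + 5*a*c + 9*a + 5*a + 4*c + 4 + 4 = 5*a^2 + 14*a + c*(5*a + 4) + 8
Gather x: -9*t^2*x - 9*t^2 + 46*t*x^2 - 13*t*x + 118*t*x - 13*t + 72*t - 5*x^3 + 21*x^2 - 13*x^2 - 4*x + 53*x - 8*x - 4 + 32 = -9*t^2 + 59*t - 5*x^3 + x^2*(46*t + 8) + x*(-9*t^2 + 105*t + 41) + 28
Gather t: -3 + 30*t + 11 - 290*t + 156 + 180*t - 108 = 56 - 80*t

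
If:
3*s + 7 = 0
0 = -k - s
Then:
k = 7/3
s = -7/3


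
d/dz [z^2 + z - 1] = 2*z + 1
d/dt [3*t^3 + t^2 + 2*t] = 9*t^2 + 2*t + 2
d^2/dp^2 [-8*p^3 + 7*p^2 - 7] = 14 - 48*p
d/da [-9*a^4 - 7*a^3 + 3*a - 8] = -36*a^3 - 21*a^2 + 3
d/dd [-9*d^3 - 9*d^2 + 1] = 9*d*(-3*d - 2)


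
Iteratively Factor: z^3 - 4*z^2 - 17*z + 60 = (z - 3)*(z^2 - z - 20) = (z - 5)*(z - 3)*(z + 4)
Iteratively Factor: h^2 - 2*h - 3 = (h - 3)*(h + 1)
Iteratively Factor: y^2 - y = (y)*(y - 1)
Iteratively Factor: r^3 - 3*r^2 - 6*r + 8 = (r + 2)*(r^2 - 5*r + 4) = (r - 4)*(r + 2)*(r - 1)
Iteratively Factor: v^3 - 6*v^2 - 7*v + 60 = (v - 5)*(v^2 - v - 12) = (v - 5)*(v - 4)*(v + 3)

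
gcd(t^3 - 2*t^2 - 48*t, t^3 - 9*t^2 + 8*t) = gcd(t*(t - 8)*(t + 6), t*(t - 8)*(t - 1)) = t^2 - 8*t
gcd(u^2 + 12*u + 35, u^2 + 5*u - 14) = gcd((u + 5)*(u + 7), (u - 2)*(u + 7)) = u + 7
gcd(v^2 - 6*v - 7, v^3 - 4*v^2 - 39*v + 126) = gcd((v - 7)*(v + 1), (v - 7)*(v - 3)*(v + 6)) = v - 7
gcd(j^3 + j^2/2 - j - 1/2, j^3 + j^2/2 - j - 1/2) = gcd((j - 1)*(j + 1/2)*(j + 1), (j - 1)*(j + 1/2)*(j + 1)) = j^3 + j^2/2 - j - 1/2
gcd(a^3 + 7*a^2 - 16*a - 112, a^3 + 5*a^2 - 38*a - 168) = a^2 + 11*a + 28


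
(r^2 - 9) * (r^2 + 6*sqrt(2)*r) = r^4 + 6*sqrt(2)*r^3 - 9*r^2 - 54*sqrt(2)*r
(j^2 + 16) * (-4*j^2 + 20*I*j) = -4*j^4 + 20*I*j^3 - 64*j^2 + 320*I*j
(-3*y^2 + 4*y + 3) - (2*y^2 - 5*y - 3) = -5*y^2 + 9*y + 6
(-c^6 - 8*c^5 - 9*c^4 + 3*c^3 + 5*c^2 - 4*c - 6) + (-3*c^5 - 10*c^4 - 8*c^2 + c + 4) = -c^6 - 11*c^5 - 19*c^4 + 3*c^3 - 3*c^2 - 3*c - 2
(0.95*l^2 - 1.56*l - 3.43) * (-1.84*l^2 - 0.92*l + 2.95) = -1.748*l^4 + 1.9964*l^3 + 10.5489*l^2 - 1.4464*l - 10.1185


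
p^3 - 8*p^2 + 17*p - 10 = (p - 5)*(p - 2)*(p - 1)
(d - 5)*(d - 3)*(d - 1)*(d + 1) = d^4 - 8*d^3 + 14*d^2 + 8*d - 15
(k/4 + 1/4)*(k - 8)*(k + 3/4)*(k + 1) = k^4/4 - 21*k^3/16 - 39*k^2/8 - 77*k/16 - 3/2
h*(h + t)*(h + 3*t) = h^3 + 4*h^2*t + 3*h*t^2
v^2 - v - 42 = (v - 7)*(v + 6)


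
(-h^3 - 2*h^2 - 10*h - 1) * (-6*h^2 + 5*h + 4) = 6*h^5 + 7*h^4 + 46*h^3 - 52*h^2 - 45*h - 4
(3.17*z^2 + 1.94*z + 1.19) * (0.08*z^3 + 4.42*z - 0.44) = 0.2536*z^5 + 0.1552*z^4 + 14.1066*z^3 + 7.18*z^2 + 4.4062*z - 0.5236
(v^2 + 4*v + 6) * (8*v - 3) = 8*v^3 + 29*v^2 + 36*v - 18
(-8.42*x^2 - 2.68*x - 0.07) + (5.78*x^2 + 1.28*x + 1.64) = -2.64*x^2 - 1.4*x + 1.57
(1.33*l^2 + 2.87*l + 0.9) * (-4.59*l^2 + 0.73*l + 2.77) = -6.1047*l^4 - 12.2024*l^3 + 1.6482*l^2 + 8.6069*l + 2.493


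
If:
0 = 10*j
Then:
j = 0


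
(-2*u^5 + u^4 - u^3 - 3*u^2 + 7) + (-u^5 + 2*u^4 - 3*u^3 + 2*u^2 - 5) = -3*u^5 + 3*u^4 - 4*u^3 - u^2 + 2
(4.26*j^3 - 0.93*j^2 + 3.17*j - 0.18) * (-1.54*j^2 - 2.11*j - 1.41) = -6.5604*j^5 - 7.5564*j^4 - 8.9261*j^3 - 5.1002*j^2 - 4.0899*j + 0.2538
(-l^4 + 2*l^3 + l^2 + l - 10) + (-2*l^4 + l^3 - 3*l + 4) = -3*l^4 + 3*l^3 + l^2 - 2*l - 6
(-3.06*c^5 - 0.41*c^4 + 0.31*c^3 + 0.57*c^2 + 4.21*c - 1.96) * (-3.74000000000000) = 11.4444*c^5 + 1.5334*c^4 - 1.1594*c^3 - 2.1318*c^2 - 15.7454*c + 7.3304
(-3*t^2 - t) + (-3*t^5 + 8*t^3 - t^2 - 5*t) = -3*t^5 + 8*t^3 - 4*t^2 - 6*t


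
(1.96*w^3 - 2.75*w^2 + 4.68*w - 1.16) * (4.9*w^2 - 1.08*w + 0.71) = 9.604*w^5 - 15.5918*w^4 + 27.2936*w^3 - 12.6909*w^2 + 4.5756*w - 0.8236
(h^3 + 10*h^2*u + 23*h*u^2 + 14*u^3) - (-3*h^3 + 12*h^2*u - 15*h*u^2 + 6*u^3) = 4*h^3 - 2*h^2*u + 38*h*u^2 + 8*u^3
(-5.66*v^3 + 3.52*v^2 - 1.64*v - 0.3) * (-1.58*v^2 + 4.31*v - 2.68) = 8.9428*v^5 - 29.9562*v^4 + 32.9312*v^3 - 16.028*v^2 + 3.1022*v + 0.804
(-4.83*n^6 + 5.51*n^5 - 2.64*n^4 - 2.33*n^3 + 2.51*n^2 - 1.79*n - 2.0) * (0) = 0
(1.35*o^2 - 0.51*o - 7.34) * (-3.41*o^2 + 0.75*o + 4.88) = -4.6035*o^4 + 2.7516*o^3 + 31.2349*o^2 - 7.9938*o - 35.8192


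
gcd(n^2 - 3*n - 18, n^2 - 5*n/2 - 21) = n - 6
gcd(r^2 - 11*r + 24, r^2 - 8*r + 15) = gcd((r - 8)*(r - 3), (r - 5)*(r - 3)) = r - 3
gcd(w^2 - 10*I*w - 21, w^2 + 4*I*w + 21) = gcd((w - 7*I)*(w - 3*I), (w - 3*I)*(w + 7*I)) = w - 3*I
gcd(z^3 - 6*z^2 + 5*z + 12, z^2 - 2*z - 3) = z^2 - 2*z - 3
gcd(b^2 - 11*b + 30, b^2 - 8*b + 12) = b - 6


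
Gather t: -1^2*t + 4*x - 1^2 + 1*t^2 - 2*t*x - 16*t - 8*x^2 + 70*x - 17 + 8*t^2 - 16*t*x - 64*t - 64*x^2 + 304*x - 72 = 9*t^2 + t*(-18*x - 81) - 72*x^2 + 378*x - 90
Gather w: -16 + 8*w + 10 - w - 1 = 7*w - 7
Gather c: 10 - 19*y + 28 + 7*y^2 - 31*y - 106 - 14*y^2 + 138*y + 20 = -7*y^2 + 88*y - 48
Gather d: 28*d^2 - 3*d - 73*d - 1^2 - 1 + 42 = 28*d^2 - 76*d + 40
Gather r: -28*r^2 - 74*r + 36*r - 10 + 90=-28*r^2 - 38*r + 80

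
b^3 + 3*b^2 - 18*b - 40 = (b - 4)*(b + 2)*(b + 5)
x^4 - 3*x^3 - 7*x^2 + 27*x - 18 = (x - 3)*(x - 2)*(x - 1)*(x + 3)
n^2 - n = n*(n - 1)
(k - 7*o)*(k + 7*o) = k^2 - 49*o^2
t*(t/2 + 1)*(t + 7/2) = t^3/2 + 11*t^2/4 + 7*t/2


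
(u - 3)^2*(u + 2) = u^3 - 4*u^2 - 3*u + 18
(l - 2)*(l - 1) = l^2 - 3*l + 2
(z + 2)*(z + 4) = z^2 + 6*z + 8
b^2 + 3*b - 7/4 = (b - 1/2)*(b + 7/2)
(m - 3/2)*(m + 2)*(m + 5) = m^3 + 11*m^2/2 - m/2 - 15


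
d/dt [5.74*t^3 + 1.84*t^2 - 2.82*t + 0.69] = 17.22*t^2 + 3.68*t - 2.82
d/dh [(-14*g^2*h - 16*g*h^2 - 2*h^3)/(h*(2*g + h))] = 2*(-9*g^2 - 4*g*h - h^2)/(4*g^2 + 4*g*h + h^2)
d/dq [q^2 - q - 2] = 2*q - 1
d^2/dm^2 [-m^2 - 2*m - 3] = -2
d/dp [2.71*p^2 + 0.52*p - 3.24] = 5.42*p + 0.52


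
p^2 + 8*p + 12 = (p + 2)*(p + 6)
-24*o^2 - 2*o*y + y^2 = (-6*o + y)*(4*o + y)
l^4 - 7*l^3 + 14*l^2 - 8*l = l*(l - 4)*(l - 2)*(l - 1)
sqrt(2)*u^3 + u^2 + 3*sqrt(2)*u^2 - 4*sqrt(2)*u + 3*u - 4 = (u - 1)*(u + 4)*(sqrt(2)*u + 1)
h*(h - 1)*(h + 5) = h^3 + 4*h^2 - 5*h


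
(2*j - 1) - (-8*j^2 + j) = 8*j^2 + j - 1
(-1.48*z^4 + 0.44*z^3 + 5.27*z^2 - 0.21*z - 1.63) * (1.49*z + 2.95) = -2.2052*z^5 - 3.7104*z^4 + 9.1503*z^3 + 15.2336*z^2 - 3.0482*z - 4.8085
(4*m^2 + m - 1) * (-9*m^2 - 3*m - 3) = -36*m^4 - 21*m^3 - 6*m^2 + 3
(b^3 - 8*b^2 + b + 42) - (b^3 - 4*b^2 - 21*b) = -4*b^2 + 22*b + 42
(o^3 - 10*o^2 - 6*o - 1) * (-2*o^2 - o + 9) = -2*o^5 + 19*o^4 + 31*o^3 - 82*o^2 - 53*o - 9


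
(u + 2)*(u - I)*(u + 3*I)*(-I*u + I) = -I*u^4 + 2*u^3 - I*u^3 + 2*u^2 - I*u^2 - 4*u - 3*I*u + 6*I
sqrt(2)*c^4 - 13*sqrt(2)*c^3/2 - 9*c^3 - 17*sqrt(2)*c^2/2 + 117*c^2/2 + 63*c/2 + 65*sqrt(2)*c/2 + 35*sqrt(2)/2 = (c - 7)*(c - 5*sqrt(2))*(c + sqrt(2)/2)*(sqrt(2)*c + sqrt(2)/2)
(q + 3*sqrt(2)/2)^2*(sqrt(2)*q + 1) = sqrt(2)*q^3 + 7*q^2 + 15*sqrt(2)*q/2 + 9/2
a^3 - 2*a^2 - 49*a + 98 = (a - 7)*(a - 2)*(a + 7)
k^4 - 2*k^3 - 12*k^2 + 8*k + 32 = (k - 4)*(k - 2)*(k + 2)^2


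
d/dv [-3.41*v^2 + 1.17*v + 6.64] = 1.17 - 6.82*v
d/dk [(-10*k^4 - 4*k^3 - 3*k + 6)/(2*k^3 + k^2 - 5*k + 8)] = (-20*k^6 - 20*k^5 + 146*k^4 - 268*k^3 - 129*k^2 - 12*k + 6)/(4*k^6 + 4*k^5 - 19*k^4 + 22*k^3 + 41*k^2 - 80*k + 64)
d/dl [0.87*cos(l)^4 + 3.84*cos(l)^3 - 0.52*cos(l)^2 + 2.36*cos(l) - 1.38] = -5.24*sin(l) - 0.35*sin(2*l) - 2.88*sin(3*l) - 0.435*sin(4*l)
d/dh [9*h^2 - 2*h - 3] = 18*h - 2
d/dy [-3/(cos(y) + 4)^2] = -6*sin(y)/(cos(y) + 4)^3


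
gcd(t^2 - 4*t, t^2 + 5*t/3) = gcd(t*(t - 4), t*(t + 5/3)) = t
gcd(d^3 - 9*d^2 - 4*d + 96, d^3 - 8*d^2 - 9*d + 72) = d^2 - 5*d - 24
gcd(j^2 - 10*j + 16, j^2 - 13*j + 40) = j - 8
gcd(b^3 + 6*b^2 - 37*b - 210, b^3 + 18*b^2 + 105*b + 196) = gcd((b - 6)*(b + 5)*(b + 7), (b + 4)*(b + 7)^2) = b + 7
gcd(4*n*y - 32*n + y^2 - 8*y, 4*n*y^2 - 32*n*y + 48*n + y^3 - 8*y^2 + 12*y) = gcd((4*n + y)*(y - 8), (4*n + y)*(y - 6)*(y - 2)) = 4*n + y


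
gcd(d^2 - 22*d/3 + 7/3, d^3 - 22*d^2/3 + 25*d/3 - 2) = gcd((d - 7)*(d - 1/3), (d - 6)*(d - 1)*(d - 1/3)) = d - 1/3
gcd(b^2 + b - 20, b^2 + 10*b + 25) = b + 5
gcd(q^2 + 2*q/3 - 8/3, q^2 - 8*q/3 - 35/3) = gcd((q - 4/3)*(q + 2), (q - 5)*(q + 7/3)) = 1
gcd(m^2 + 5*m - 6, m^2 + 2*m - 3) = m - 1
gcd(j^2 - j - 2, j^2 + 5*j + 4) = j + 1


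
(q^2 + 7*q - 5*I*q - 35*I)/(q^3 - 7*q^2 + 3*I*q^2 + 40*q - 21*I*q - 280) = (q + 7)/(q^2 + q*(-7 + 8*I) - 56*I)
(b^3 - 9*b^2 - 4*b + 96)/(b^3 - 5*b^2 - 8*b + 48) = (b - 8)/(b - 4)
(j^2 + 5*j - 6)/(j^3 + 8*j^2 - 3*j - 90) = (j - 1)/(j^2 + 2*j - 15)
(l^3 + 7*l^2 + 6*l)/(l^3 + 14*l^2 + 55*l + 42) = l/(l + 7)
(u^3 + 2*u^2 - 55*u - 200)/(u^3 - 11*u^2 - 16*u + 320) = (u + 5)/(u - 8)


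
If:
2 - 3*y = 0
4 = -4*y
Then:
No Solution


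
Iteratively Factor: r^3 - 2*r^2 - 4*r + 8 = (r - 2)*(r^2 - 4) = (r - 2)^2*(r + 2)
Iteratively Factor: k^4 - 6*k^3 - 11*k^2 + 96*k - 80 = (k - 4)*(k^3 - 2*k^2 - 19*k + 20) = (k - 5)*(k - 4)*(k^2 + 3*k - 4) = (k - 5)*(k - 4)*(k + 4)*(k - 1)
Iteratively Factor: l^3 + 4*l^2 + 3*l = (l + 3)*(l^2 + l) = l*(l + 3)*(l + 1)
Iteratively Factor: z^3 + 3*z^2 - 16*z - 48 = (z - 4)*(z^2 + 7*z + 12) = (z - 4)*(z + 3)*(z + 4)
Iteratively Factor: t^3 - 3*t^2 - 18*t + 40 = (t + 4)*(t^2 - 7*t + 10) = (t - 5)*(t + 4)*(t - 2)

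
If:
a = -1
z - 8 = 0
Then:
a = -1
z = 8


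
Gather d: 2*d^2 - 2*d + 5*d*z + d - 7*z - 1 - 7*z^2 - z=2*d^2 + d*(5*z - 1) - 7*z^2 - 8*z - 1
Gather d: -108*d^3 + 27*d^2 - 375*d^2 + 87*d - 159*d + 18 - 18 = -108*d^3 - 348*d^2 - 72*d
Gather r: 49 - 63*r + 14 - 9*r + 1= 64 - 72*r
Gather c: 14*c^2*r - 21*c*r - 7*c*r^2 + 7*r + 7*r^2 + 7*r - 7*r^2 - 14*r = 14*c^2*r + c*(-7*r^2 - 21*r)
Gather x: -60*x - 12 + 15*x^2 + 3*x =15*x^2 - 57*x - 12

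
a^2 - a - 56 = (a - 8)*(a + 7)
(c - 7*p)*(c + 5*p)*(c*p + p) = c^3*p - 2*c^2*p^2 + c^2*p - 35*c*p^3 - 2*c*p^2 - 35*p^3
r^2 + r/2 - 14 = (r - 7/2)*(r + 4)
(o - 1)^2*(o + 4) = o^3 + 2*o^2 - 7*o + 4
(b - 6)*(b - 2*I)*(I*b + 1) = I*b^3 + 3*b^2 - 6*I*b^2 - 18*b - 2*I*b + 12*I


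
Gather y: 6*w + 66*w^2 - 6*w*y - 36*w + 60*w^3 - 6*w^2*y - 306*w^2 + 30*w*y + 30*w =60*w^3 - 240*w^2 + y*(-6*w^2 + 24*w)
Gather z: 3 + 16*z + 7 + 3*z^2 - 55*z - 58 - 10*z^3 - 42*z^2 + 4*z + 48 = -10*z^3 - 39*z^2 - 35*z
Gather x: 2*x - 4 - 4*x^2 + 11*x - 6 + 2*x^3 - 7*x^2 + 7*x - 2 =2*x^3 - 11*x^2 + 20*x - 12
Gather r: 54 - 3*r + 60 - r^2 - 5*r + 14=-r^2 - 8*r + 128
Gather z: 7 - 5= 2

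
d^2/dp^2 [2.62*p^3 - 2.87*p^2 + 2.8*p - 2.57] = 15.72*p - 5.74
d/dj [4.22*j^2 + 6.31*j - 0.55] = 8.44*j + 6.31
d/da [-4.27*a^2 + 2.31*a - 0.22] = 2.31 - 8.54*a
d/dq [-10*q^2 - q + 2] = -20*q - 1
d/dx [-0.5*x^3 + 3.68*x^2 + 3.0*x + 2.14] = -1.5*x^2 + 7.36*x + 3.0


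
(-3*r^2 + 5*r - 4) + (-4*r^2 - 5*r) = -7*r^2 - 4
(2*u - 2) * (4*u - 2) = 8*u^2 - 12*u + 4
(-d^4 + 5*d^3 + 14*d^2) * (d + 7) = -d^5 - 2*d^4 + 49*d^3 + 98*d^2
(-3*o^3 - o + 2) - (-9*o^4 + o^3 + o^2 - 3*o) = 9*o^4 - 4*o^3 - o^2 + 2*o + 2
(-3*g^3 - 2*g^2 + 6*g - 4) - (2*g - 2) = -3*g^3 - 2*g^2 + 4*g - 2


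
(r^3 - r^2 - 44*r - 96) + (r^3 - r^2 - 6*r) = 2*r^3 - 2*r^2 - 50*r - 96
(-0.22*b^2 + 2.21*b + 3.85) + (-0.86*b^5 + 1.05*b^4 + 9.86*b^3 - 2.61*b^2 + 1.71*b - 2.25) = -0.86*b^5 + 1.05*b^4 + 9.86*b^3 - 2.83*b^2 + 3.92*b + 1.6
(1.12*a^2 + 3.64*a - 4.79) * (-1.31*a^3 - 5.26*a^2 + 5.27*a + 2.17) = -1.4672*a^5 - 10.6596*a^4 - 6.9691*a^3 + 46.8086*a^2 - 17.3445*a - 10.3943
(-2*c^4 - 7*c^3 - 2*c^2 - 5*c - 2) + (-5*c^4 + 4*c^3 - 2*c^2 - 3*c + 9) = -7*c^4 - 3*c^3 - 4*c^2 - 8*c + 7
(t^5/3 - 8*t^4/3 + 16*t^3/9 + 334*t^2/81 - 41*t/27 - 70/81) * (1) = t^5/3 - 8*t^4/3 + 16*t^3/9 + 334*t^2/81 - 41*t/27 - 70/81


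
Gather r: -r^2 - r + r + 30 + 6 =36 - r^2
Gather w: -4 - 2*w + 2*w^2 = 2*w^2 - 2*w - 4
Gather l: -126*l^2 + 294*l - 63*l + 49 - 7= -126*l^2 + 231*l + 42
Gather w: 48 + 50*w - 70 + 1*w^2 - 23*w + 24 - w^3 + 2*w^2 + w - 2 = -w^3 + 3*w^2 + 28*w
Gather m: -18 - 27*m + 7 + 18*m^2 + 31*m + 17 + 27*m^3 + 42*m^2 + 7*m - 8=27*m^3 + 60*m^2 + 11*m - 2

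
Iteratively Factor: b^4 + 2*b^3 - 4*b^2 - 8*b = (b)*(b^3 + 2*b^2 - 4*b - 8) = b*(b + 2)*(b^2 - 4) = b*(b - 2)*(b + 2)*(b + 2)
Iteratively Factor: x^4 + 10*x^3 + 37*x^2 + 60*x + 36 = (x + 2)*(x^3 + 8*x^2 + 21*x + 18) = (x + 2)^2*(x^2 + 6*x + 9) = (x + 2)^2*(x + 3)*(x + 3)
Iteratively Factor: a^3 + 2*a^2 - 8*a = (a)*(a^2 + 2*a - 8) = a*(a - 2)*(a + 4)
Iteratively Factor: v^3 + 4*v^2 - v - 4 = (v - 1)*(v^2 + 5*v + 4) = (v - 1)*(v + 1)*(v + 4)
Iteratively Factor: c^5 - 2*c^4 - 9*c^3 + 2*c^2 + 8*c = (c - 4)*(c^4 + 2*c^3 - c^2 - 2*c) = (c - 4)*(c + 1)*(c^3 + c^2 - 2*c) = (c - 4)*(c - 1)*(c + 1)*(c^2 + 2*c) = (c - 4)*(c - 1)*(c + 1)*(c + 2)*(c)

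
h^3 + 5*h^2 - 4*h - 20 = (h - 2)*(h + 2)*(h + 5)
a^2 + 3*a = a*(a + 3)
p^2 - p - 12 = (p - 4)*(p + 3)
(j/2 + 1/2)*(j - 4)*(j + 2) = j^3/2 - j^2/2 - 5*j - 4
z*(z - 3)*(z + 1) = z^3 - 2*z^2 - 3*z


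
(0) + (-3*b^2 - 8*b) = -3*b^2 - 8*b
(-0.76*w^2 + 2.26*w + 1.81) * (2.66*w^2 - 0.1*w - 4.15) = -2.0216*w^4 + 6.0876*w^3 + 7.7426*w^2 - 9.56*w - 7.5115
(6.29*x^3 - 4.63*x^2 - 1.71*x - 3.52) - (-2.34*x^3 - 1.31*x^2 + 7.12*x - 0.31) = 8.63*x^3 - 3.32*x^2 - 8.83*x - 3.21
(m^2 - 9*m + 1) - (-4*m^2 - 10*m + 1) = 5*m^2 + m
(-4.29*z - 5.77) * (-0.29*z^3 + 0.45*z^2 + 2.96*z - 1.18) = 1.2441*z^4 - 0.2572*z^3 - 15.2949*z^2 - 12.017*z + 6.8086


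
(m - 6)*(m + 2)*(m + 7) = m^3 + 3*m^2 - 40*m - 84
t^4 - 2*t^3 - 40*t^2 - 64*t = t*(t - 8)*(t + 2)*(t + 4)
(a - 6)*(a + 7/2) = a^2 - 5*a/2 - 21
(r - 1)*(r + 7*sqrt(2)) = r^2 - r + 7*sqrt(2)*r - 7*sqrt(2)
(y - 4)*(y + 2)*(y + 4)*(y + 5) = y^4 + 7*y^3 - 6*y^2 - 112*y - 160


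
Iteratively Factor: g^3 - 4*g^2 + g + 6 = (g + 1)*(g^2 - 5*g + 6) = (g - 2)*(g + 1)*(g - 3)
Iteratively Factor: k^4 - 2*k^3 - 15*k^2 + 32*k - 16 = (k - 1)*(k^3 - k^2 - 16*k + 16) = (k - 1)*(k + 4)*(k^2 - 5*k + 4) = (k - 4)*(k - 1)*(k + 4)*(k - 1)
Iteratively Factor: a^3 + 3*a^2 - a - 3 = (a + 3)*(a^2 - 1) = (a - 1)*(a + 3)*(a + 1)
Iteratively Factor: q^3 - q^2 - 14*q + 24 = (q - 2)*(q^2 + q - 12) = (q - 3)*(q - 2)*(q + 4)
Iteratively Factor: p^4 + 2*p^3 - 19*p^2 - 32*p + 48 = (p + 3)*(p^3 - p^2 - 16*p + 16) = (p - 1)*(p + 3)*(p^2 - 16) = (p - 4)*(p - 1)*(p + 3)*(p + 4)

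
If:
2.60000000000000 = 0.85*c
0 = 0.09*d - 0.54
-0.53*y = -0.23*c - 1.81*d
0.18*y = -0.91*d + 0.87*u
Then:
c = 3.06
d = 6.00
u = 10.79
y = 21.82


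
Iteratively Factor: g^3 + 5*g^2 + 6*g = (g + 2)*(g^2 + 3*g) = g*(g + 2)*(g + 3)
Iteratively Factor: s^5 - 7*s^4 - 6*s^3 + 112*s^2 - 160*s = (s - 5)*(s^4 - 2*s^3 - 16*s^2 + 32*s) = s*(s - 5)*(s^3 - 2*s^2 - 16*s + 32) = s*(s - 5)*(s + 4)*(s^2 - 6*s + 8) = s*(s - 5)*(s - 4)*(s + 4)*(s - 2)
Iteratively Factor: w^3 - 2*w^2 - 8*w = (w - 4)*(w^2 + 2*w) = (w - 4)*(w + 2)*(w)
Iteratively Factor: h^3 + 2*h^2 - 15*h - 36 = (h + 3)*(h^2 - h - 12) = (h + 3)^2*(h - 4)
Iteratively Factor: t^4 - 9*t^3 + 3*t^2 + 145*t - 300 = (t + 4)*(t^3 - 13*t^2 + 55*t - 75) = (t - 5)*(t + 4)*(t^2 - 8*t + 15) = (t - 5)^2*(t + 4)*(t - 3)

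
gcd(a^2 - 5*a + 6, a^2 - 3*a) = a - 3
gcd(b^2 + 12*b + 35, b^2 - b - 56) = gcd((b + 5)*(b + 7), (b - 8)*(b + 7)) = b + 7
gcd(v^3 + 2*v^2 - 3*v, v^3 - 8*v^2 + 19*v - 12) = v - 1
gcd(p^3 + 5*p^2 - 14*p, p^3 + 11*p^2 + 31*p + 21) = p + 7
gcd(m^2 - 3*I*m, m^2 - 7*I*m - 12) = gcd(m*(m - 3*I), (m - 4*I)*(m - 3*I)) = m - 3*I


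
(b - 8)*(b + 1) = b^2 - 7*b - 8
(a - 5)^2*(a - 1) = a^3 - 11*a^2 + 35*a - 25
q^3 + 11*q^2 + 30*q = q*(q + 5)*(q + 6)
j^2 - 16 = (j - 4)*(j + 4)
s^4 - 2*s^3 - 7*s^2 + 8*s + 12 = (s - 3)*(s - 2)*(s + 1)*(s + 2)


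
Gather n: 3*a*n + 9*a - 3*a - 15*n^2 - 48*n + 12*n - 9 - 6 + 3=6*a - 15*n^2 + n*(3*a - 36) - 12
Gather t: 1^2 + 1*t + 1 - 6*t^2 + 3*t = -6*t^2 + 4*t + 2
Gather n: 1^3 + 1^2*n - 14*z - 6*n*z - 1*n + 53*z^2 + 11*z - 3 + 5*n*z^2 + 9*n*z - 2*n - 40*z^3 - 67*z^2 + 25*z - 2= n*(5*z^2 + 3*z - 2) - 40*z^3 - 14*z^2 + 22*z - 4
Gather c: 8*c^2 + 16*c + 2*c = 8*c^2 + 18*c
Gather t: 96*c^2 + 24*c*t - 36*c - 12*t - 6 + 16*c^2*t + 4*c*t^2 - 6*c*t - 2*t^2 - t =96*c^2 - 36*c + t^2*(4*c - 2) + t*(16*c^2 + 18*c - 13) - 6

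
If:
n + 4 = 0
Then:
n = -4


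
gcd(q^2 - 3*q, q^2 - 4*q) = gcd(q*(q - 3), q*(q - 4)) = q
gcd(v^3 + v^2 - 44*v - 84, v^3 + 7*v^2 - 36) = v + 6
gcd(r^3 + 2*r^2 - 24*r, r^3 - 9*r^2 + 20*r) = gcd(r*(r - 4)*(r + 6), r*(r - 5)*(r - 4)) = r^2 - 4*r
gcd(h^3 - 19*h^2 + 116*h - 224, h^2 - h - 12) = h - 4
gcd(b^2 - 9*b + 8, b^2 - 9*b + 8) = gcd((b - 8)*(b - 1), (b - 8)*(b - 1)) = b^2 - 9*b + 8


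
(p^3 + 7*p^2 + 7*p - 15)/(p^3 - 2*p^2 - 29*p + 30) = (p + 3)/(p - 6)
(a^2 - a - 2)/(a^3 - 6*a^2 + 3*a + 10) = 1/(a - 5)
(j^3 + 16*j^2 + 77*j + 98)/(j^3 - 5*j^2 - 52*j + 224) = (j^2 + 9*j + 14)/(j^2 - 12*j + 32)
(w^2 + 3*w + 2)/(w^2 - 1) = (w + 2)/(w - 1)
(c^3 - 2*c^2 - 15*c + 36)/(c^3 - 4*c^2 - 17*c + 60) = (c - 3)/(c - 5)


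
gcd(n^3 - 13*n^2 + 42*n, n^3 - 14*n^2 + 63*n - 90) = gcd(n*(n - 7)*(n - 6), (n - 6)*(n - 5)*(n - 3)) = n - 6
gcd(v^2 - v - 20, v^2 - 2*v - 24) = v + 4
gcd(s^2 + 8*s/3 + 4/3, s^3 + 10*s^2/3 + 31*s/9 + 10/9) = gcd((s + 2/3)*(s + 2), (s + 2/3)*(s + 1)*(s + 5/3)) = s + 2/3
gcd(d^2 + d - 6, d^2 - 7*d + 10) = d - 2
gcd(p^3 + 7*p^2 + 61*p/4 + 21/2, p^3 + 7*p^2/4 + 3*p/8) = p + 3/2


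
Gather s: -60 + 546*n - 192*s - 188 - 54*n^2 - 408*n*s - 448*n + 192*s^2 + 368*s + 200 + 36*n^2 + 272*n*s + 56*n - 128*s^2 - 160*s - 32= -18*n^2 + 154*n + 64*s^2 + s*(16 - 136*n) - 80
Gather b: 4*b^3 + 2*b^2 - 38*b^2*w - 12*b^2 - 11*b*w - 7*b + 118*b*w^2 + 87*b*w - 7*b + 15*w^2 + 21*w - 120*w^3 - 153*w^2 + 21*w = 4*b^3 + b^2*(-38*w - 10) + b*(118*w^2 + 76*w - 14) - 120*w^3 - 138*w^2 + 42*w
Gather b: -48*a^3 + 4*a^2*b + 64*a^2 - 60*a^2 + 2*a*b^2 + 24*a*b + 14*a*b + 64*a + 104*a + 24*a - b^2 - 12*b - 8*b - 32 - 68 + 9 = -48*a^3 + 4*a^2 + 192*a + b^2*(2*a - 1) + b*(4*a^2 + 38*a - 20) - 91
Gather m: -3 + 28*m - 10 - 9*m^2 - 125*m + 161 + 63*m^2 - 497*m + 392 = 54*m^2 - 594*m + 540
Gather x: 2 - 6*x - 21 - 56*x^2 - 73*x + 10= -56*x^2 - 79*x - 9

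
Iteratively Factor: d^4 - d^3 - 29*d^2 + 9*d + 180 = (d + 4)*(d^3 - 5*d^2 - 9*d + 45) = (d + 3)*(d + 4)*(d^2 - 8*d + 15) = (d - 5)*(d + 3)*(d + 4)*(d - 3)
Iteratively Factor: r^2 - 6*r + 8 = (r - 4)*(r - 2)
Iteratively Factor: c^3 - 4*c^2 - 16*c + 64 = (c - 4)*(c^2 - 16) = (c - 4)*(c + 4)*(c - 4)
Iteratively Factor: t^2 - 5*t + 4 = (t - 1)*(t - 4)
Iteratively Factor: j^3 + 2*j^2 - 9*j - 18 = (j - 3)*(j^2 + 5*j + 6) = (j - 3)*(j + 3)*(j + 2)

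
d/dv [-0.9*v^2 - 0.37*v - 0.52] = -1.8*v - 0.37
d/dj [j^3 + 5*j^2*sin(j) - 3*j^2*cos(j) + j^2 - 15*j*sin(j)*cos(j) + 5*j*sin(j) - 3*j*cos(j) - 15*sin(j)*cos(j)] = 3*j^2*sin(j) + 5*j^2*cos(j) + 3*j^2 + 13*j*sin(j) - j*cos(j) - 15*j*cos(2*j) + 2*j + 5*sin(j) - 15*sin(2*j)/2 - 3*cos(j) - 15*cos(2*j)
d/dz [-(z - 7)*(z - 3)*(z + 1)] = -3*z^2 + 18*z - 11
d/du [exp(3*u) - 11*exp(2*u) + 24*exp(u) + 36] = (3*exp(2*u) - 22*exp(u) + 24)*exp(u)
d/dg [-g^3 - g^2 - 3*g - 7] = -3*g^2 - 2*g - 3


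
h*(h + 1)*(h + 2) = h^3 + 3*h^2 + 2*h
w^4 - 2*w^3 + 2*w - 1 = (w - 1)^3*(w + 1)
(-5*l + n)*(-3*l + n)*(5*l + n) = 75*l^3 - 25*l^2*n - 3*l*n^2 + n^3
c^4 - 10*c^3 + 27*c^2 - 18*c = c*(c - 6)*(c - 3)*(c - 1)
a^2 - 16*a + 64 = (a - 8)^2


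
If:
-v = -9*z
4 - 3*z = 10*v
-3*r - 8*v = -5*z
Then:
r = -268/279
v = 12/31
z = 4/93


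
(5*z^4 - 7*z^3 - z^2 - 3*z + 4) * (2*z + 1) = 10*z^5 - 9*z^4 - 9*z^3 - 7*z^2 + 5*z + 4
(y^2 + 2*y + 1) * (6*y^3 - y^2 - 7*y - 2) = 6*y^5 + 11*y^4 - 3*y^3 - 17*y^2 - 11*y - 2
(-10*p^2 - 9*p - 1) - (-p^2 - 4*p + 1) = -9*p^2 - 5*p - 2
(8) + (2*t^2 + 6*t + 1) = 2*t^2 + 6*t + 9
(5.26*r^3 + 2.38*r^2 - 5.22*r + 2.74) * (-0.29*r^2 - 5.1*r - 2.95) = -1.5254*r^5 - 27.5162*r^4 - 26.1412*r^3 + 18.8064*r^2 + 1.425*r - 8.083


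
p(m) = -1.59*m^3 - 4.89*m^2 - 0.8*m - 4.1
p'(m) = -4.77*m^2 - 9.78*m - 0.8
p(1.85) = -32.38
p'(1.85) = -35.22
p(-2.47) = -8.00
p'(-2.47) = -5.74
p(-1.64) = -8.93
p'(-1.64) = 2.41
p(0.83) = -9.04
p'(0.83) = -12.20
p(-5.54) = 120.60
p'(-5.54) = -93.02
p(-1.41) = -8.24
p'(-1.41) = 3.51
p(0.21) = -4.50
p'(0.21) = -3.06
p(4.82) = -299.61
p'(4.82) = -158.76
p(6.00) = -528.38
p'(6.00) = -231.20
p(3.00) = -93.44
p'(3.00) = -73.07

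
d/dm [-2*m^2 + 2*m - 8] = 2 - 4*m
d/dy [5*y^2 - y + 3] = 10*y - 1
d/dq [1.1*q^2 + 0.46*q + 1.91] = 2.2*q + 0.46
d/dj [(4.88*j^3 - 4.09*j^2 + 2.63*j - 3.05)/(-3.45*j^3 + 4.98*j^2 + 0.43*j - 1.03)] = (10.1919*j^4 + 22.3438*j^3 - 61.5028*j^2 + 38.8034*j - 1.3974)/(11.9025*j^6 - 34.362*j^5 + 21.8334*j^4 + 11.3898*j^3 - 10.0739*j^2 - 0.8858*j + 1.0609)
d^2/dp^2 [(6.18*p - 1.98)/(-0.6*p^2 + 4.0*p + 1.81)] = ((1.2*p - 4.0)*(2.4*p - 8.0)*(6.18*p - 1.98) + (22.248*p - 51.816)*(-0.6*p^2 + 4.0*p + 1.81))/(-0.6*p^2 + 4.0*p + 1.81)^3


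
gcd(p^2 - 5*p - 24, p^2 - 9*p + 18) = 1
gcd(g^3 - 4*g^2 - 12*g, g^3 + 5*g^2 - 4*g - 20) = g + 2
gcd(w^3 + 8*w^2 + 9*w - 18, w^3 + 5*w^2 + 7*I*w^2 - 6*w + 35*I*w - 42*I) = w^2 + 5*w - 6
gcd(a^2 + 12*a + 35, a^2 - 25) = a + 5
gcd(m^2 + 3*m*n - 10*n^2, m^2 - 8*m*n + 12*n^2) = m - 2*n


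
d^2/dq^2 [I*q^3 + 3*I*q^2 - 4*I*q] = 6*I*(q + 1)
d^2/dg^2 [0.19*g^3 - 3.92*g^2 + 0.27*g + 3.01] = 1.14*g - 7.84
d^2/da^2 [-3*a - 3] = 0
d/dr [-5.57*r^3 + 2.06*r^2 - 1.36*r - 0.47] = -16.71*r^2 + 4.12*r - 1.36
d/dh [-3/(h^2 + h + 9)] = 3*(2*h + 1)/(h^2 + h + 9)^2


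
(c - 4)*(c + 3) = c^2 - c - 12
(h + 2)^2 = h^2 + 4*h + 4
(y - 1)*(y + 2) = y^2 + y - 2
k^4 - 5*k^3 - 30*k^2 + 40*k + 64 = (k - 8)*(k - 2)*(k + 1)*(k + 4)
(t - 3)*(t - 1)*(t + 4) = t^3 - 13*t + 12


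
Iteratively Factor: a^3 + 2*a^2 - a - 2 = (a + 1)*(a^2 + a - 2) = (a - 1)*(a + 1)*(a + 2)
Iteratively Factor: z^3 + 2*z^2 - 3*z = (z)*(z^2 + 2*z - 3) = z*(z - 1)*(z + 3)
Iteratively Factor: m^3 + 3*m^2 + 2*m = (m)*(m^2 + 3*m + 2) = m*(m + 2)*(m + 1)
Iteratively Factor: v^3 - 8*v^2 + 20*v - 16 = (v - 2)*(v^2 - 6*v + 8) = (v - 4)*(v - 2)*(v - 2)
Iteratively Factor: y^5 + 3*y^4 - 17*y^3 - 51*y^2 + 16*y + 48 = (y + 3)*(y^4 - 17*y^2 + 16) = (y - 4)*(y + 3)*(y^3 + 4*y^2 - y - 4) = (y - 4)*(y + 1)*(y + 3)*(y^2 + 3*y - 4) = (y - 4)*(y + 1)*(y + 3)*(y + 4)*(y - 1)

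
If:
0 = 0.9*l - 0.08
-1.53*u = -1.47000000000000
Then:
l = 0.09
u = 0.96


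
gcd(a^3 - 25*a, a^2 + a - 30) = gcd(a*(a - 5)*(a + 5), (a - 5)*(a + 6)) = a - 5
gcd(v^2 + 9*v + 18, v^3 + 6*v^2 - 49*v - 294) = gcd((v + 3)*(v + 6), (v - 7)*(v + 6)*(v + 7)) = v + 6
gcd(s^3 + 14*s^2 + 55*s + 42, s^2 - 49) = s + 7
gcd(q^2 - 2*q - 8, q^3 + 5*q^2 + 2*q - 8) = q + 2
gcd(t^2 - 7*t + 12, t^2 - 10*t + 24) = t - 4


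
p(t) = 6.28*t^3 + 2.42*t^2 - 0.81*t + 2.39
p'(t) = 18.84*t^2 + 4.84*t - 0.81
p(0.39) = 2.81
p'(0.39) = 3.94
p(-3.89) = -327.50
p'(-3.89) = 265.45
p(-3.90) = -330.17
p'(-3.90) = 266.87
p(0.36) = 2.71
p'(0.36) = 3.37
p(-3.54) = -243.01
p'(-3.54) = 218.15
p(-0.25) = 2.65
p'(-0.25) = -0.84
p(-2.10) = -43.40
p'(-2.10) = 72.11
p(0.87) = 7.65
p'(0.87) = 17.66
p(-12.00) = -10491.25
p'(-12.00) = 2654.07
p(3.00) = 191.30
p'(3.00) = 183.27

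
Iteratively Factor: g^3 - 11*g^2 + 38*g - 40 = (g - 5)*(g^2 - 6*g + 8) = (g - 5)*(g - 4)*(g - 2)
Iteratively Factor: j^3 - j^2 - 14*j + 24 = (j - 3)*(j^2 + 2*j - 8) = (j - 3)*(j - 2)*(j + 4)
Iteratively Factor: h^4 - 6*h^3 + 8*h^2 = (h)*(h^3 - 6*h^2 + 8*h) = h^2*(h^2 - 6*h + 8) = h^2*(h - 4)*(h - 2)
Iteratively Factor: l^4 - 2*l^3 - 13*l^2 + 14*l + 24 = (l - 2)*(l^3 - 13*l - 12) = (l - 2)*(l + 3)*(l^2 - 3*l - 4) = (l - 2)*(l + 1)*(l + 3)*(l - 4)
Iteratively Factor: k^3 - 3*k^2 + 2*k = (k - 1)*(k^2 - 2*k) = k*(k - 1)*(k - 2)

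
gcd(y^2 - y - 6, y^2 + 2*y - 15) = y - 3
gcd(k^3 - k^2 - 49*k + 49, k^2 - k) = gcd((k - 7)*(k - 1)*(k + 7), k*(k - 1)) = k - 1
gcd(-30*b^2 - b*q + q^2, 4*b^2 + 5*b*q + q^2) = 1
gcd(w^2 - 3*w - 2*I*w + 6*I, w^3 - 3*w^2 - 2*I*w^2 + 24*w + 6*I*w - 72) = w - 3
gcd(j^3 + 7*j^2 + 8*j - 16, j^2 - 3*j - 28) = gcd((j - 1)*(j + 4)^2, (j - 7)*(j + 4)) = j + 4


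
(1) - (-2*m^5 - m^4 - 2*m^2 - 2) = 2*m^5 + m^4 + 2*m^2 + 3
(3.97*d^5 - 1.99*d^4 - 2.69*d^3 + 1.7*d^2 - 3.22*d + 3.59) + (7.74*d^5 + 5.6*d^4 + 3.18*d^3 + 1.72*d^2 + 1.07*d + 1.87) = 11.71*d^5 + 3.61*d^4 + 0.49*d^3 + 3.42*d^2 - 2.15*d + 5.46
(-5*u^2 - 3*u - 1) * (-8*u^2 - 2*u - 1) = 40*u^4 + 34*u^3 + 19*u^2 + 5*u + 1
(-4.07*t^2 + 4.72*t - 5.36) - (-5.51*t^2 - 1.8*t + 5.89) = 1.44*t^2 + 6.52*t - 11.25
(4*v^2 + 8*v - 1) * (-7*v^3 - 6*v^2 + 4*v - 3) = -28*v^5 - 80*v^4 - 25*v^3 + 26*v^2 - 28*v + 3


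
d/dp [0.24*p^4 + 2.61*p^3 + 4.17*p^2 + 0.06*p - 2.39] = 0.96*p^3 + 7.83*p^2 + 8.34*p + 0.06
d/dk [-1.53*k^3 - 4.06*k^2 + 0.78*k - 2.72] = -4.59*k^2 - 8.12*k + 0.78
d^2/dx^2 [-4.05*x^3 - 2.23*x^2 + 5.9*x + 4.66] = -24.3*x - 4.46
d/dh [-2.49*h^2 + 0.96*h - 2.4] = 0.96 - 4.98*h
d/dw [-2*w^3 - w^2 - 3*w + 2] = -6*w^2 - 2*w - 3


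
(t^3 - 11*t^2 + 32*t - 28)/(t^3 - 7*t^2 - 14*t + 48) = (t^2 - 9*t + 14)/(t^2 - 5*t - 24)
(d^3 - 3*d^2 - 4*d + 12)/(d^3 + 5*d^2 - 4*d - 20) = (d - 3)/(d + 5)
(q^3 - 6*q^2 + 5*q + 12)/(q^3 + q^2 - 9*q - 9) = (q - 4)/(q + 3)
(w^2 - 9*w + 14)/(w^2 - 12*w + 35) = (w - 2)/(w - 5)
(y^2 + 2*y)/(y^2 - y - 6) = y/(y - 3)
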